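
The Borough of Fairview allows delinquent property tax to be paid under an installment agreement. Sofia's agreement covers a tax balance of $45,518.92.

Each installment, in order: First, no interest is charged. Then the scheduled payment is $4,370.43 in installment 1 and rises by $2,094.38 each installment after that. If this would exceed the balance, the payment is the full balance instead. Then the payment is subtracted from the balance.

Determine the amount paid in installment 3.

$8,559.19

# | Opening | Payment | End bal
1 | $45,518.92 | $4,370.43 | $41,148.49
2 | $41,148.49 | $6,464.81 | $34,683.68
3 | $34,683.68 | $8,559.19 | $26,124.49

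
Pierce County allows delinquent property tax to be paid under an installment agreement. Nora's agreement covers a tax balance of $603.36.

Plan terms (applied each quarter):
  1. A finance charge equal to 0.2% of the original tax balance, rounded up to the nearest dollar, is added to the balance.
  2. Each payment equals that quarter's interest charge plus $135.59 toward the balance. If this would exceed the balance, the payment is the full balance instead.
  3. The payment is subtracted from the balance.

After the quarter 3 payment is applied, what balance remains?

$196.59

Quarter 1: opening $603.36; interest $2.00 → $605.36; payment $137.59; balance $467.77
Quarter 2: opening $467.77; interest $2.00 → $469.77; payment $137.59; balance $332.18
Quarter 3: opening $332.18; interest $2.00 → $334.18; payment $137.59; balance $196.59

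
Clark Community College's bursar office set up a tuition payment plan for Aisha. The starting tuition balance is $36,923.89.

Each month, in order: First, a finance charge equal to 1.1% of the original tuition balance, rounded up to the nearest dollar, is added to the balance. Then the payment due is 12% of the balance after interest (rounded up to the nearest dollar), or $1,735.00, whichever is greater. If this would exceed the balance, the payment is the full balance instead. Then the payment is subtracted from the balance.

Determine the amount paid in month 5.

Month 1: opening $36,923.89; interest $407.00 → $37,330.89; payment $4,480.00; balance $32,850.89
Month 2: opening $32,850.89; interest $407.00 → $33,257.89; payment $3,991.00; balance $29,266.89
Month 3: opening $29,266.89; interest $407.00 → $29,673.89; payment $3,561.00; balance $26,112.89
Month 4: opening $26,112.89; interest $407.00 → $26,519.89; payment $3,183.00; balance $23,336.89
Month 5: opening $23,336.89; interest $407.00 → $23,743.89; payment $2,850.00; balance $20,893.89

$2,850.00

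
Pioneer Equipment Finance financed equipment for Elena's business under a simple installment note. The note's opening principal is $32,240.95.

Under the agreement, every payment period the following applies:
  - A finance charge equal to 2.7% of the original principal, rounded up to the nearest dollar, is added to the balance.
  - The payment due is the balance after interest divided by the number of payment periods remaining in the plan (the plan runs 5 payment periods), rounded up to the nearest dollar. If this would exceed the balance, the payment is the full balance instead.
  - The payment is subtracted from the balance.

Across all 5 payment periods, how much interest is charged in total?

Payment period 1: opening $32,240.95; interest $871.00 → $33,111.95; payment $6,623.00; balance $26,488.95
Payment period 2: opening $26,488.95; interest $871.00 → $27,359.95; payment $6,840.00; balance $20,519.95
Payment period 3: opening $20,519.95; interest $871.00 → $21,390.95; payment $7,131.00; balance $14,259.95
Payment period 4: opening $14,259.95; interest $871.00 → $15,130.95; payment $7,566.00; balance $7,564.95
Payment period 5: opening $7,564.95; interest $871.00 → $8,435.95; payment $8,435.95; balance $0.00
Total interest: $871.00 + $871.00 + $871.00 + $871.00 + $871.00 = $4,355.00

$4,355.00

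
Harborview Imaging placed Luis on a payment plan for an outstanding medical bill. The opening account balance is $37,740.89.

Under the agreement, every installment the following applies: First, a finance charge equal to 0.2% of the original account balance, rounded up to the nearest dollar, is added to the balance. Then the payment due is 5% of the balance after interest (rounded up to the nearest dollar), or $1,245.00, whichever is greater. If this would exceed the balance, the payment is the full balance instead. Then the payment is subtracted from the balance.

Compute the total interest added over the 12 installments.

$912.00

Installment 1: opening $37,740.89; interest $76.00 → $37,816.89; payment $1,891.00; balance $35,925.89
Installment 2: opening $35,925.89; interest $76.00 → $36,001.89; payment $1,801.00; balance $34,200.89
Installment 3: opening $34,200.89; interest $76.00 → $34,276.89; payment $1,714.00; balance $32,562.89
Installment 4: opening $32,562.89; interest $76.00 → $32,638.89; payment $1,632.00; balance $31,006.89
Installment 5: opening $31,006.89; interest $76.00 → $31,082.89; payment $1,555.00; balance $29,527.89
Installment 6: opening $29,527.89; interest $76.00 → $29,603.89; payment $1,481.00; balance $28,122.89
Installment 7: opening $28,122.89; interest $76.00 → $28,198.89; payment $1,410.00; balance $26,788.89
Installment 8: opening $26,788.89; interest $76.00 → $26,864.89; payment $1,344.00; balance $25,520.89
Installment 9: opening $25,520.89; interest $76.00 → $25,596.89; payment $1,280.00; balance $24,316.89
Installment 10: opening $24,316.89; interest $76.00 → $24,392.89; payment $1,245.00; balance $23,147.89
Installment 11: opening $23,147.89; interest $76.00 → $23,223.89; payment $1,245.00; balance $21,978.89
Installment 12: opening $21,978.89; interest $76.00 → $22,054.89; payment $1,245.00; balance $20,809.89
Total interest: $76.00 + $76.00 + $76.00 + $76.00 + $76.00 + $76.00 + $76.00 + $76.00 + $76.00 + $76.00 + $76.00 + $76.00 = $912.00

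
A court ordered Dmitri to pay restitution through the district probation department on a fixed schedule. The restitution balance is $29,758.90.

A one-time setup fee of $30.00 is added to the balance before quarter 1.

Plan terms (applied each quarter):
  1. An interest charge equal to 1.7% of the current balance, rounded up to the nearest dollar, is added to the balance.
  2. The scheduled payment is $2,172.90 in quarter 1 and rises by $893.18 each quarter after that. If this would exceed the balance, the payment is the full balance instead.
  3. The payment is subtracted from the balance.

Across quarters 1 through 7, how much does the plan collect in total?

$32,186.90

Quarter 1: $29,788.90 +$507.00 interest = $30,295.90; pay $2,172.90 → $28,123.00
Quarter 2: $28,123.00 +$479.00 interest = $28,602.00; pay $3,066.08 → $25,535.92
Quarter 3: $25,535.92 +$435.00 interest = $25,970.92; pay $3,959.26 → $22,011.66
Quarter 4: $22,011.66 +$375.00 interest = $22,386.66; pay $4,852.44 → $17,534.22
Quarter 5: $17,534.22 +$299.00 interest = $17,833.22; pay $5,745.62 → $12,087.60
Quarter 6: $12,087.60 +$206.00 interest = $12,293.60; pay $6,638.80 → $5,654.80
Quarter 7: $5,654.80 +$97.00 interest = $5,751.80; pay $5,751.80 → $0.00
Total paid: $32,186.90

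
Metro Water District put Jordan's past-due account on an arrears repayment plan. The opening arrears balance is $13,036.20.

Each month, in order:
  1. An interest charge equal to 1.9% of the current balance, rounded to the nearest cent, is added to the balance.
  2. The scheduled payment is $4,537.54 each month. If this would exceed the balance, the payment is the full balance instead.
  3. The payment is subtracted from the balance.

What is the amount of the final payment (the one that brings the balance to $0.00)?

Month 1: $13,036.20 +$247.69 interest = $13,283.89; pay $4,537.54 → $8,746.35
Month 2: $8,746.35 +$166.18 interest = $8,912.53; pay $4,537.54 → $4,374.99
Month 3: $4,374.99 +$83.12 interest = $4,458.11; pay $4,458.11 → $0.00

$4,458.11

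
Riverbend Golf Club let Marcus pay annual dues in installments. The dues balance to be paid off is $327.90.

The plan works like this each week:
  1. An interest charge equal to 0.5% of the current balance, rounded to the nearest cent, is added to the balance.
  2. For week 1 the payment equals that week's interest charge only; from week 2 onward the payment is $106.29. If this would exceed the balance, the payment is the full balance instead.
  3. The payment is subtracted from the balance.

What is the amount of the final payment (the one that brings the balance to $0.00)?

$12.44

Week 1: opening $327.90; interest $1.64 → $329.54; payment $1.64; balance $327.90
Week 2: opening $327.90; interest $1.64 → $329.54; payment $106.29; balance $223.25
Week 3: opening $223.25; interest $1.12 → $224.37; payment $106.29; balance $118.08
Week 4: opening $118.08; interest $0.59 → $118.67; payment $106.29; balance $12.38
Week 5: opening $12.38; interest $0.06 → $12.44; payment $12.44; balance $0.00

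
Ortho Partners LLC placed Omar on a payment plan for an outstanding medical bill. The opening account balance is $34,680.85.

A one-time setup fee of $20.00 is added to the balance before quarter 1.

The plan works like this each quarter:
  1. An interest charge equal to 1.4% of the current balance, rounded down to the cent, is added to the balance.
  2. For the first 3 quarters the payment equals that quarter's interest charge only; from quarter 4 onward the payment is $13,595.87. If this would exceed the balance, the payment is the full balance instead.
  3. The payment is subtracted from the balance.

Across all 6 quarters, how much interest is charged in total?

# | Opening | Interest | Payment | End bal
1 | $34,700.85 | $485.81 | $485.81 | $34,700.85
2 | $34,700.85 | $485.81 | $485.81 | $34,700.85
3 | $34,700.85 | $485.81 | $485.81 | $34,700.85
4 | $34,700.85 | $485.81 | $13,595.87 | $21,590.79
5 | $21,590.79 | $302.27 | $13,595.87 | $8,297.19
6 | $8,297.19 | $116.16 | $8,413.35 | $0.00
Total interest: $485.81 + $485.81 + $485.81 + $485.81 + $302.27 + $116.16 = $2,361.67

$2,361.67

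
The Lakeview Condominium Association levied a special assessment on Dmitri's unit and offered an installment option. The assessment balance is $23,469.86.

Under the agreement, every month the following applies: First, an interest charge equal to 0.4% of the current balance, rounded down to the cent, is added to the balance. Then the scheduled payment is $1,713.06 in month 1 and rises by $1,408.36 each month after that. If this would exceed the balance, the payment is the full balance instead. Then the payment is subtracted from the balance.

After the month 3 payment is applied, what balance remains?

# | Opening | Interest | Payment | End bal
1 | $23,469.86 | $93.87 | $1,713.06 | $21,850.67
2 | $21,850.67 | $87.40 | $3,121.42 | $18,816.65
3 | $18,816.65 | $75.26 | $4,529.78 | $14,362.13

$14,362.13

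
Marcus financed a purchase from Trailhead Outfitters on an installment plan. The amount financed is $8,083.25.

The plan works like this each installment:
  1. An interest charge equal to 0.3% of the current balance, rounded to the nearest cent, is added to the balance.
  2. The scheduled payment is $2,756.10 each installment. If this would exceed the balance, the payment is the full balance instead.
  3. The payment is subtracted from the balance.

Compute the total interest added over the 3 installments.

Installment 1: opening $8,083.25; interest $24.25 → $8,107.50; payment $2,756.10; balance $5,351.40
Installment 2: opening $5,351.40; interest $16.05 → $5,367.45; payment $2,756.10; balance $2,611.35
Installment 3: opening $2,611.35; interest $7.83 → $2,619.18; payment $2,619.18; balance $0.00
Total interest: $24.25 + $16.05 + $7.83 = $48.13

$48.13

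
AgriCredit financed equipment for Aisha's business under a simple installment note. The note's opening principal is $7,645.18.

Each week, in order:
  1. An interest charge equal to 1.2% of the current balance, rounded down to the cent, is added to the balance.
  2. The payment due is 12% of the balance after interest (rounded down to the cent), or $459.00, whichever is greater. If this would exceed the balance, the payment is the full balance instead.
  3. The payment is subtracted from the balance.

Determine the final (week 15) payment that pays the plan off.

$365.54

Week 1: opening $7,645.18; interest $91.74 → $7,736.92; payment $928.43; balance $6,808.49
Week 2: opening $6,808.49; interest $81.70 → $6,890.19; payment $826.82; balance $6,063.37
Week 3: opening $6,063.37; interest $72.76 → $6,136.13; payment $736.33; balance $5,399.80
Week 4: opening $5,399.80; interest $64.79 → $5,464.59; payment $655.75; balance $4,808.84
Week 5: opening $4,808.84; interest $57.70 → $4,866.54; payment $583.98; balance $4,282.56
Week 6: opening $4,282.56; interest $51.39 → $4,333.95; payment $520.07; balance $3,813.88
Week 7: opening $3,813.88; interest $45.76 → $3,859.64; payment $463.15; balance $3,396.49
Week 8: opening $3,396.49; interest $40.75 → $3,437.24; payment $459.00; balance $2,978.24
Week 9: opening $2,978.24; interest $35.73 → $3,013.97; payment $459.00; balance $2,554.97
Week 10: opening $2,554.97; interest $30.65 → $2,585.62; payment $459.00; balance $2,126.62
Week 11: opening $2,126.62; interest $25.51 → $2,152.13; payment $459.00; balance $1,693.13
Week 12: opening $1,693.13; interest $20.31 → $1,713.44; payment $459.00; balance $1,254.44
Week 13: opening $1,254.44; interest $15.05 → $1,269.49; payment $459.00; balance $810.49
Week 14: opening $810.49; interest $9.72 → $820.21; payment $459.00; balance $361.21
Week 15: opening $361.21; interest $4.33 → $365.54; payment $365.54; balance $0.00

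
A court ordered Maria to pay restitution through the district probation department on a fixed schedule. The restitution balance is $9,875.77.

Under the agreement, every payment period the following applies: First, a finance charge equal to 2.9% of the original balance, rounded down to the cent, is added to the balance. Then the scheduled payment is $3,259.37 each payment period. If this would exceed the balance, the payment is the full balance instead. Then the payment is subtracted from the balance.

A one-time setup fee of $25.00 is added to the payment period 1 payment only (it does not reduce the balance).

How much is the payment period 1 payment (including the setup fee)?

Payment period 1: opening $9,875.77; interest $286.39 → $10,162.16; payment $3,259.37 (+ $25.00 fee); balance $6,902.79

$3,284.37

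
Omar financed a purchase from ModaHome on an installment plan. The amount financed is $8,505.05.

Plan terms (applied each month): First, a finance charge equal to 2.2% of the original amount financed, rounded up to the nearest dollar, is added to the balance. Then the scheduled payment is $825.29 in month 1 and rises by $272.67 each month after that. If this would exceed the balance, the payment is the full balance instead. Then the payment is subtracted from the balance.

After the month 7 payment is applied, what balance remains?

# | Opening | Interest | Payment | End bal
1 | $8,505.05 | $188.00 | $825.29 | $7,867.76
2 | $7,867.76 | $188.00 | $1,097.96 | $6,957.80
3 | $6,957.80 | $188.00 | $1,370.63 | $5,775.17
4 | $5,775.17 | $188.00 | $1,643.30 | $4,319.87
5 | $4,319.87 | $188.00 | $1,915.97 | $2,591.90
6 | $2,591.90 | $188.00 | $2,188.64 | $591.26
7 | $591.26 | $188.00 | $779.26 | $0.00

$0.00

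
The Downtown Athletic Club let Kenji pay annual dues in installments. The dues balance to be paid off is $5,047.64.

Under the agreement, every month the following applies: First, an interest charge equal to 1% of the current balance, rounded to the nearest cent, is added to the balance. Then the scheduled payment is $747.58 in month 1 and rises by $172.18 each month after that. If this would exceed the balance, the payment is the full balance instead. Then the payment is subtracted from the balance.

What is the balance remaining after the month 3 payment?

$2,417.09

Month 1: $5,047.64 +$50.48 interest = $5,098.12; pay $747.58 → $4,350.54
Month 2: $4,350.54 +$43.51 interest = $4,394.05; pay $919.76 → $3,474.29
Month 3: $3,474.29 +$34.74 interest = $3,509.03; pay $1,091.94 → $2,417.09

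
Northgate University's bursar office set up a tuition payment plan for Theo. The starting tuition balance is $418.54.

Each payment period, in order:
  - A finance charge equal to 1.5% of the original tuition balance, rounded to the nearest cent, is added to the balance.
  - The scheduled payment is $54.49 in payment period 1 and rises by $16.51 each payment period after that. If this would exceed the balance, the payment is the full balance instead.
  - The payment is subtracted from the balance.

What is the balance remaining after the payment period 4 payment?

$126.64

Payment period 1: $418.54 +$6.28 interest = $424.82; pay $54.49 → $370.33
Payment period 2: $370.33 +$6.28 interest = $376.61; pay $71.00 → $305.61
Payment period 3: $305.61 +$6.28 interest = $311.89; pay $87.51 → $224.38
Payment period 4: $224.38 +$6.28 interest = $230.66; pay $104.02 → $126.64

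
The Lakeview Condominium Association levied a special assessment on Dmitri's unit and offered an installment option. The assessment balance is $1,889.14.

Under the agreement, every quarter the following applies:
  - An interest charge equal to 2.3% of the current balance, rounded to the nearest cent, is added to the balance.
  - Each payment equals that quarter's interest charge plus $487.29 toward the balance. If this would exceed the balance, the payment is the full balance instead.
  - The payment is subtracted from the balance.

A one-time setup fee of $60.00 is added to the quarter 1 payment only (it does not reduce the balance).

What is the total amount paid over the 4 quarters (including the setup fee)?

$2,055.69

Quarter 1: $1,889.14 +$43.45 interest = $1,932.59; pay $530.74 (+ $60.00 fee) → $1,401.85
Quarter 2: $1,401.85 +$32.24 interest = $1,434.09; pay $519.53 → $914.56
Quarter 3: $914.56 +$21.03 interest = $935.59; pay $508.32 → $427.27
Quarter 4: $427.27 +$9.83 interest = $437.10; pay $437.10 → $0.00
Total paid: $2,055.69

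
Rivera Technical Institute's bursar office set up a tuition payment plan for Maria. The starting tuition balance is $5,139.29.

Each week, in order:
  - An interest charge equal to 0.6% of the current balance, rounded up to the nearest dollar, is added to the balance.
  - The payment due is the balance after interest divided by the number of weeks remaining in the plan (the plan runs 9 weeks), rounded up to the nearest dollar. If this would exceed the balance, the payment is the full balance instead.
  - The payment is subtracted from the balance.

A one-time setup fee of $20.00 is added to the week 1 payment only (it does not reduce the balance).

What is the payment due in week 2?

$578.00

Week 1: opening $5,139.29; interest $31.00 → $5,170.29; payment $575.00 (+ $20.00 fee); balance $4,595.29
Week 2: opening $4,595.29; interest $28.00 → $4,623.29; payment $578.00; balance $4,045.29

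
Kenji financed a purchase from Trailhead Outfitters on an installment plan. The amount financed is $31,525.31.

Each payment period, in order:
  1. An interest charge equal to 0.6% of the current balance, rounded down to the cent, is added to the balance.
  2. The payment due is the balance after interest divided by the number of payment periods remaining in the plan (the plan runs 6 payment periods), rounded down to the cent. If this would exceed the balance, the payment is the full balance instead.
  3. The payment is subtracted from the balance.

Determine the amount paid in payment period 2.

Payment period 1: opening $31,525.31; interest $189.15 → $31,714.46; payment $5,285.74; balance $26,428.72
Payment period 2: opening $26,428.72; interest $158.57 → $26,587.29; payment $5,317.45; balance $21,269.84

$5,317.45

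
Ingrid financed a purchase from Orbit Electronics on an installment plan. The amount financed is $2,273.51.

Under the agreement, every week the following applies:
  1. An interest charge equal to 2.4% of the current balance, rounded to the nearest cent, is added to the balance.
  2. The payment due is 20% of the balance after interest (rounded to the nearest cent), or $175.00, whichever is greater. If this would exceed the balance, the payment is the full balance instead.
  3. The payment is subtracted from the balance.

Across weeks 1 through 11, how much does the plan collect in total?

Week 1: opening $2,273.51; interest $54.56 → $2,328.07; payment $465.61; balance $1,862.46
Week 2: opening $1,862.46; interest $44.70 → $1,907.16; payment $381.43; balance $1,525.73
Week 3: opening $1,525.73; interest $36.62 → $1,562.35; payment $312.47; balance $1,249.88
Week 4: opening $1,249.88; interest $30.00 → $1,279.88; payment $255.98; balance $1,023.90
Week 5: opening $1,023.90; interest $24.57 → $1,048.47; payment $209.69; balance $838.78
Week 6: opening $838.78; interest $20.13 → $858.91; payment $175.00; balance $683.91
Week 7: opening $683.91; interest $16.41 → $700.32; payment $175.00; balance $525.32
Week 8: opening $525.32; interest $12.61 → $537.93; payment $175.00; balance $362.93
Week 9: opening $362.93; interest $8.71 → $371.64; payment $175.00; balance $196.64
Week 10: opening $196.64; interest $4.72 → $201.36; payment $175.00; balance $26.36
Week 11: opening $26.36; interest $0.63 → $26.99; payment $26.99; balance $0.00
Total paid: $2,527.17

$2,527.17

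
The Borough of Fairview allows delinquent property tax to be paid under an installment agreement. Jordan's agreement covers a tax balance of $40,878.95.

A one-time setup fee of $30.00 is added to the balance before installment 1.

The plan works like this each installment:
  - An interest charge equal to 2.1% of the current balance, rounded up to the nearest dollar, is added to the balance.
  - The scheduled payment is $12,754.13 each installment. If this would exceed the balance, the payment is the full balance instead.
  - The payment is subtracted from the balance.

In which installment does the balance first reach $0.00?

4

# | Opening | Interest | Payment | End bal
1 | $40,908.95 | $860.00 | $12,754.13 | $29,014.82
2 | $29,014.82 | $610.00 | $12,754.13 | $16,870.69
3 | $16,870.69 | $355.00 | $12,754.13 | $4,471.56
4 | $4,471.56 | $94.00 | $4,565.56 | $0.00
Balance reaches $0.00 in installment 4.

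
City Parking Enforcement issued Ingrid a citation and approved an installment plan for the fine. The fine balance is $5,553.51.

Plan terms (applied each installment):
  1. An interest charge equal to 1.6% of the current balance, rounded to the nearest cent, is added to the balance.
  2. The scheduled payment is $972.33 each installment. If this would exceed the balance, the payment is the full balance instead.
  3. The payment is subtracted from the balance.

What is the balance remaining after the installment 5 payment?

# | Opening | Interest | Payment | End bal
1 | $5,553.51 | $88.86 | $972.33 | $4,670.04
2 | $4,670.04 | $74.72 | $972.33 | $3,772.43
3 | $3,772.43 | $60.36 | $972.33 | $2,860.46
4 | $2,860.46 | $45.77 | $972.33 | $1,933.90
5 | $1,933.90 | $30.94 | $972.33 | $992.51

$992.51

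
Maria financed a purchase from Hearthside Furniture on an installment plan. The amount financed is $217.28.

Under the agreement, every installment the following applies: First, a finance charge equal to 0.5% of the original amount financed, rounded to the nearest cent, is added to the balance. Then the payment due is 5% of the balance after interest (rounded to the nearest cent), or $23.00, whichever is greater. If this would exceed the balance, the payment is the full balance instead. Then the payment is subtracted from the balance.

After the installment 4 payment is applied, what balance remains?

$129.64

Installment 1: $217.28 +$1.09 interest = $218.37; pay $23.00 → $195.37
Installment 2: $195.37 +$1.09 interest = $196.46; pay $23.00 → $173.46
Installment 3: $173.46 +$1.09 interest = $174.55; pay $23.00 → $151.55
Installment 4: $151.55 +$1.09 interest = $152.64; pay $23.00 → $129.64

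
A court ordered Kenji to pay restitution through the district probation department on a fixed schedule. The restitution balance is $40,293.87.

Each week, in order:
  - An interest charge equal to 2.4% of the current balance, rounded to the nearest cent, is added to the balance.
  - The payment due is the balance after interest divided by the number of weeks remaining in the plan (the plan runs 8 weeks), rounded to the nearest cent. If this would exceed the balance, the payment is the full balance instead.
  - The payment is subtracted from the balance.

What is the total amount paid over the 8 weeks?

Week 1: $40,293.87 +$967.05 interest = $41,260.92; pay $5,157.62 → $36,103.30
Week 2: $36,103.30 +$866.48 interest = $36,969.78; pay $5,281.40 → $31,688.38
Week 3: $31,688.38 +$760.52 interest = $32,448.90; pay $5,408.15 → $27,040.75
Week 4: $27,040.75 +$648.98 interest = $27,689.73; pay $5,537.95 → $22,151.78
Week 5: $22,151.78 +$531.64 interest = $22,683.42; pay $5,670.86 → $17,012.56
Week 6: $17,012.56 +$408.30 interest = $17,420.86; pay $5,806.95 → $11,613.91
Week 7: $11,613.91 +$278.73 interest = $11,892.64; pay $5,946.32 → $5,946.32
Week 8: $5,946.32 +$142.71 interest = $6,089.03; pay $6,089.03 → $0.00
Total paid: $44,898.28

$44,898.28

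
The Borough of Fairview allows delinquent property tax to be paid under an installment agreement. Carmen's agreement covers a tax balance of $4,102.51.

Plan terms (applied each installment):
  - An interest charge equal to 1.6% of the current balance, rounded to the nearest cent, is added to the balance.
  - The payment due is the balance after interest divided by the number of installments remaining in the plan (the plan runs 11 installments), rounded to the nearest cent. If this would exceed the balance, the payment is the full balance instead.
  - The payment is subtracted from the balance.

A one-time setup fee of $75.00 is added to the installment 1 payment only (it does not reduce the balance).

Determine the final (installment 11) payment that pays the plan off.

$444.10

Installment 1: opening $4,102.51; interest $65.64 → $4,168.15; payment $378.92 (+ $75.00 fee); balance $3,789.23
Installment 2: opening $3,789.23; interest $60.63 → $3,849.86; payment $384.99; balance $3,464.87
Installment 3: opening $3,464.87; interest $55.44 → $3,520.31; payment $391.15; balance $3,129.16
Installment 4: opening $3,129.16; interest $50.07 → $3,179.23; payment $397.40; balance $2,781.83
Installment 5: opening $2,781.83; interest $44.51 → $2,826.34; payment $403.76; balance $2,422.58
Installment 6: opening $2,422.58; interest $38.76 → $2,461.34; payment $410.22; balance $2,051.12
Installment 7: opening $2,051.12; interest $32.82 → $2,083.94; payment $416.79; balance $1,667.15
Installment 8: opening $1,667.15; interest $26.67 → $1,693.82; payment $423.46; balance $1,270.36
Installment 9: opening $1,270.36; interest $20.33 → $1,290.69; payment $430.23; balance $860.46
Installment 10: opening $860.46; interest $13.77 → $874.23; payment $437.12; balance $437.11
Installment 11: opening $437.11; interest $6.99 → $444.10; payment $444.10; balance $0.00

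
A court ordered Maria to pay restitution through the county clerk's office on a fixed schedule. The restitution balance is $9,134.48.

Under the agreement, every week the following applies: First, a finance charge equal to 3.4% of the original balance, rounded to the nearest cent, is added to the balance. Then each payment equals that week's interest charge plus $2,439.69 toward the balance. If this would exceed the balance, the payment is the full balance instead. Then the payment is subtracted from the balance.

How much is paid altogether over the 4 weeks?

# | Opening | Interest | Payment | End bal
1 | $9,134.48 | $310.57 | $2,750.26 | $6,694.79
2 | $6,694.79 | $310.57 | $2,750.26 | $4,255.10
3 | $4,255.10 | $310.57 | $2,750.26 | $1,815.41
4 | $1,815.41 | $310.57 | $2,125.98 | $0.00
Total paid: $10,376.76

$10,376.76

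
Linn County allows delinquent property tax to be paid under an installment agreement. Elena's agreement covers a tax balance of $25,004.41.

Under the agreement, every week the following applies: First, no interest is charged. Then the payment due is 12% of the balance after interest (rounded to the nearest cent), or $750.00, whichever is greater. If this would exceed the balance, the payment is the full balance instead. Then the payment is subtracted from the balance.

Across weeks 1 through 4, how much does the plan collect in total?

Week 1: opening $25,004.41; payment $3,000.53; balance $22,003.88
Week 2: opening $22,003.88; payment $2,640.47; balance $19,363.41
Week 3: opening $19,363.41; payment $2,323.61; balance $17,039.80
Week 4: opening $17,039.80; payment $2,044.78; balance $14,995.02
Total paid: $10,009.39

$10,009.39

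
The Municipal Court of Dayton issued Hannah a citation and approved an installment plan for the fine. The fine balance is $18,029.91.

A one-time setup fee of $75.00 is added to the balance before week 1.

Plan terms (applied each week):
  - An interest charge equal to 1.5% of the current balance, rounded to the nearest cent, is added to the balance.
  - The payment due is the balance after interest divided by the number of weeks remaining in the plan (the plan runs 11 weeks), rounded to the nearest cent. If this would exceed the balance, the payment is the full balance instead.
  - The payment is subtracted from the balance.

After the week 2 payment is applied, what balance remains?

$15,260.83

# | Opening | Interest | Payment | End bal
1 | $18,104.91 | $271.57 | $1,670.59 | $16,705.89
2 | $16,705.89 | $250.59 | $1,695.65 | $15,260.83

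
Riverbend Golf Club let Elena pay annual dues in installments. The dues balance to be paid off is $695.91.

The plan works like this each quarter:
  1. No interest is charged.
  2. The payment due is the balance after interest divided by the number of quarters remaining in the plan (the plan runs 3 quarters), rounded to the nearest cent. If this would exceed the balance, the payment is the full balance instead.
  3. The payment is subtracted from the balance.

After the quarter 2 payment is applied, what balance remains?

Quarter 1: $695.91 − $231.97 → $463.94
Quarter 2: $463.94 − $231.97 → $231.97

$231.97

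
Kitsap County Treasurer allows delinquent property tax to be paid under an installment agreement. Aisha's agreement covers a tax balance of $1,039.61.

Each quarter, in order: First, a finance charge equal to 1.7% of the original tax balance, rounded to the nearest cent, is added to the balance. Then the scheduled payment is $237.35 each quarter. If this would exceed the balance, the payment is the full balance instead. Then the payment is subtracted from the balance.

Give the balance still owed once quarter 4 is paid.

$160.89

Quarter 1: $1,039.61 +$17.67 interest = $1,057.28; pay $237.35 → $819.93
Quarter 2: $819.93 +$17.67 interest = $837.60; pay $237.35 → $600.25
Quarter 3: $600.25 +$17.67 interest = $617.92; pay $237.35 → $380.57
Quarter 4: $380.57 +$17.67 interest = $398.24; pay $237.35 → $160.89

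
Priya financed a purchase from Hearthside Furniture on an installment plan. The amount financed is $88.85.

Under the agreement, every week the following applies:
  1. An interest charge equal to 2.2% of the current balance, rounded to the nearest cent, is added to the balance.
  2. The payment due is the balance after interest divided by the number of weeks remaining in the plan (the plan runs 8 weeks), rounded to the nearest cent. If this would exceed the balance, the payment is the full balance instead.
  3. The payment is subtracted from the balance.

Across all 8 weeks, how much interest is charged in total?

$9.26

Week 1: opening $88.85; interest $1.95 → $90.80; payment $11.35; balance $79.45
Week 2: opening $79.45; interest $1.75 → $81.20; payment $11.60; balance $69.60
Week 3: opening $69.60; interest $1.53 → $71.13; payment $11.86; balance $59.27
Week 4: opening $59.27; interest $1.30 → $60.57; payment $12.11; balance $48.46
Week 5: opening $48.46; interest $1.07 → $49.53; payment $12.38; balance $37.15
Week 6: opening $37.15; interest $0.82 → $37.97; payment $12.66; balance $25.31
Week 7: opening $25.31; interest $0.56 → $25.87; payment $12.94; balance $12.93
Week 8: opening $12.93; interest $0.28 → $13.21; payment $13.21; balance $0.00
Total interest: $1.95 + $1.75 + $1.53 + $1.30 + $1.07 + $0.82 + $0.56 + $0.28 = $9.26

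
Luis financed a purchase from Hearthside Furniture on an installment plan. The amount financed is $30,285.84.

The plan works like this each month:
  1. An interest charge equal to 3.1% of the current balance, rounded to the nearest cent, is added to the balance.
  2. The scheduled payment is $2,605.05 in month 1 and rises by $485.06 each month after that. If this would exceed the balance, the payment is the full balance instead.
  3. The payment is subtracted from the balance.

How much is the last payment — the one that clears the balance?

Month 1: $30,285.84 +$938.86 interest = $31,224.70; pay $2,605.05 → $28,619.65
Month 2: $28,619.65 +$887.21 interest = $29,506.86; pay $3,090.11 → $26,416.75
Month 3: $26,416.75 +$818.92 interest = $27,235.67; pay $3,575.17 → $23,660.50
Month 4: $23,660.50 +$733.48 interest = $24,393.98; pay $4,060.23 → $20,333.75
Month 5: $20,333.75 +$630.35 interest = $20,964.10; pay $4,545.29 → $16,418.81
Month 6: $16,418.81 +$508.98 interest = $16,927.79; pay $5,030.35 → $11,897.44
Month 7: $11,897.44 +$368.82 interest = $12,266.26; pay $5,515.41 → $6,750.85
Month 8: $6,750.85 +$209.28 interest = $6,960.13; pay $6,000.47 → $959.66
Month 9: $959.66 +$29.75 interest = $989.41; pay $989.41 → $0.00

$989.41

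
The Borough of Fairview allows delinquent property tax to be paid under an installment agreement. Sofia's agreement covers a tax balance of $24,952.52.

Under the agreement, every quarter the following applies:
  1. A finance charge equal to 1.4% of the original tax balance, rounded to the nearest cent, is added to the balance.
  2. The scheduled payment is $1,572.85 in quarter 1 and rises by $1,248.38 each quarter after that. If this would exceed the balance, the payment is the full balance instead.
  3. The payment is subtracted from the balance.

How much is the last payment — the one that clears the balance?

$6,700.51

# | Opening | Interest | Payment | End bal
1 | $24,952.52 | $349.34 | $1,572.85 | $23,729.01
2 | $23,729.01 | $349.34 | $2,821.23 | $21,257.12
3 | $21,257.12 | $349.34 | $4,069.61 | $17,536.85
4 | $17,536.85 | $349.34 | $5,317.99 | $12,568.20
5 | $12,568.20 | $349.34 | $6,566.37 | $6,351.17
6 | $6,351.17 | $349.34 | $6,700.51 | $0.00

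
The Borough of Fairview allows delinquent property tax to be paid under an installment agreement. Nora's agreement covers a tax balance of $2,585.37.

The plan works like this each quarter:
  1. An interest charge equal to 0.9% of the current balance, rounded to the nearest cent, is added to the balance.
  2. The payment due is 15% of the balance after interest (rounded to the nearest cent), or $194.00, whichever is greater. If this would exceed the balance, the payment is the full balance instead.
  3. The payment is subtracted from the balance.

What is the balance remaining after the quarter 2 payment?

$1,901.70

Quarter 1: $2,585.37 +$23.27 interest = $2,608.64; pay $391.30 → $2,217.34
Quarter 2: $2,217.34 +$19.96 interest = $2,237.30; pay $335.60 → $1,901.70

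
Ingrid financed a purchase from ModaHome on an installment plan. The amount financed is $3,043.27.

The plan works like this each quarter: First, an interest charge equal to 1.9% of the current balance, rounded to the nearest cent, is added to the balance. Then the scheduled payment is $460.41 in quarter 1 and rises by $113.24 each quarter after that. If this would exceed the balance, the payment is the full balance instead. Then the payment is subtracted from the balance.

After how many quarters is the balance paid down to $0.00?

Quarter 1: opening $3,043.27; interest $57.82 → $3,101.09; payment $460.41; balance $2,640.68
Quarter 2: opening $2,640.68; interest $50.17 → $2,690.85; payment $573.65; balance $2,117.20
Quarter 3: opening $2,117.20; interest $40.23 → $2,157.43; payment $686.89; balance $1,470.54
Quarter 4: opening $1,470.54; interest $27.94 → $1,498.48; payment $800.13; balance $698.35
Quarter 5: opening $698.35; interest $13.27 → $711.62; payment $711.62; balance $0.00
Balance reaches $0.00 in quarter 5.

5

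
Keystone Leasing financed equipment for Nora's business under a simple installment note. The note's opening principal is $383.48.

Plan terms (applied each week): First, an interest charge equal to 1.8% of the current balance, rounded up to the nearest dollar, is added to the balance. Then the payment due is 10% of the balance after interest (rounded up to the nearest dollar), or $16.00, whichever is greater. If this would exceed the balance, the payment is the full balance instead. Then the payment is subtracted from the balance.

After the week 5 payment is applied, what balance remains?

$246.48

Week 1: opening $383.48; interest $7.00 → $390.48; payment $40.00; balance $350.48
Week 2: opening $350.48; interest $7.00 → $357.48; payment $36.00; balance $321.48
Week 3: opening $321.48; interest $6.00 → $327.48; payment $33.00; balance $294.48
Week 4: opening $294.48; interest $6.00 → $300.48; payment $31.00; balance $269.48
Week 5: opening $269.48; interest $5.00 → $274.48; payment $28.00; balance $246.48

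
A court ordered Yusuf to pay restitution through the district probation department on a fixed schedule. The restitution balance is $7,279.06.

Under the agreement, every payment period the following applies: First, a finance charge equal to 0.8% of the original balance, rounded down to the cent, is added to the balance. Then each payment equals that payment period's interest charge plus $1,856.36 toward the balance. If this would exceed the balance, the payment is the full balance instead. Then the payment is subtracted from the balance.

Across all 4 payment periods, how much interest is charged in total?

Payment period 1: opening $7,279.06; interest $58.23 → $7,337.29; payment $1,914.59; balance $5,422.70
Payment period 2: opening $5,422.70; interest $58.23 → $5,480.93; payment $1,914.59; balance $3,566.34
Payment period 3: opening $3,566.34; interest $58.23 → $3,624.57; payment $1,914.59; balance $1,709.98
Payment period 4: opening $1,709.98; interest $58.23 → $1,768.21; payment $1,768.21; balance $0.00
Total interest: $58.23 + $58.23 + $58.23 + $58.23 = $232.92

$232.92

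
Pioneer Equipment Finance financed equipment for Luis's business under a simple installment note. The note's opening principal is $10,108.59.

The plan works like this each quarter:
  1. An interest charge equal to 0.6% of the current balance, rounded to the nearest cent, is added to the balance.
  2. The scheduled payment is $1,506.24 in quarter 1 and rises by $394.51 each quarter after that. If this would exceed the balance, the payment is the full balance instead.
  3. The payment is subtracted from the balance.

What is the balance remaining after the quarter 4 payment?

$1,897.45

Quarter 1: opening $10,108.59; interest $60.65 → $10,169.24; payment $1,506.24; balance $8,663.00
Quarter 2: opening $8,663.00; interest $51.98 → $8,714.98; payment $1,900.75; balance $6,814.23
Quarter 3: opening $6,814.23; interest $40.89 → $6,855.12; payment $2,295.26; balance $4,559.86
Quarter 4: opening $4,559.86; interest $27.36 → $4,587.22; payment $2,689.77; balance $1,897.45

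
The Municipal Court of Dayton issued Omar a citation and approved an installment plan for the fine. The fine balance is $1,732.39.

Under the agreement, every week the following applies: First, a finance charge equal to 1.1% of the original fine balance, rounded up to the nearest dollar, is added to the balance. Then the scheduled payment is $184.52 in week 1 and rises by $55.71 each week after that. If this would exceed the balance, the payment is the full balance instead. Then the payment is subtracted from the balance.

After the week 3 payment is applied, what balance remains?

$1,071.70

# | Opening | Interest | Payment | End bal
1 | $1,732.39 | $20.00 | $184.52 | $1,567.87
2 | $1,567.87 | $20.00 | $240.23 | $1,347.64
3 | $1,347.64 | $20.00 | $295.94 | $1,071.70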